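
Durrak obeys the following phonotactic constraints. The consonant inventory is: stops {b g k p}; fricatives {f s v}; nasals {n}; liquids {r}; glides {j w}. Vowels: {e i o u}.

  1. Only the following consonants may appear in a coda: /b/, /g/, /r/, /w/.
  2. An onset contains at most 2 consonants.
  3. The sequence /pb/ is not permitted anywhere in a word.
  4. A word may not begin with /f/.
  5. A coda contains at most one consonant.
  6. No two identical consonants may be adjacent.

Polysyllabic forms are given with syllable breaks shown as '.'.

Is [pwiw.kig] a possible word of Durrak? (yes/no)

[pwiw.kig] — σ1 onset /pw/ (2C), coda /w/ ok; σ2 onset /k/, coda /g/ ok → permitted

yes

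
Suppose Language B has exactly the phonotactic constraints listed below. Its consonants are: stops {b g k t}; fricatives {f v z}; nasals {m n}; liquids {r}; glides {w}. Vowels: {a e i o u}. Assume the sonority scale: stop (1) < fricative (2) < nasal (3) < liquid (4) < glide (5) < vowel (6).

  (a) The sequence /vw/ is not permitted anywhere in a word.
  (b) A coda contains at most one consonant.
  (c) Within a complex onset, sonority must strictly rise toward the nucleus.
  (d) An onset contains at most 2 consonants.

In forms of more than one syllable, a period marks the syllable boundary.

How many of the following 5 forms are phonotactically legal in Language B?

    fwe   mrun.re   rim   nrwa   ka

fwe — σ1 onset /fw/ (2→5 rises), coda /∅/ ok → phonotactically legal
mrun.re — σ1 onset /mr/ (3→4 rises), coda /n/ ok; σ2 onset /r/, coda /∅/ ok → phonotactically legal
rim — σ1 onset /r/, coda /m/ ok → phonotactically legal
nrwa — violates constraint (d): syllable 1 onset /nrw/ has 3 consonants (> 2) → phonotactically illegal
ka — σ1 onset /k/, coda /∅/ ok → phonotactically legal
Phonotactically legal: fwe, mrun.re, rim, ka → 4.

4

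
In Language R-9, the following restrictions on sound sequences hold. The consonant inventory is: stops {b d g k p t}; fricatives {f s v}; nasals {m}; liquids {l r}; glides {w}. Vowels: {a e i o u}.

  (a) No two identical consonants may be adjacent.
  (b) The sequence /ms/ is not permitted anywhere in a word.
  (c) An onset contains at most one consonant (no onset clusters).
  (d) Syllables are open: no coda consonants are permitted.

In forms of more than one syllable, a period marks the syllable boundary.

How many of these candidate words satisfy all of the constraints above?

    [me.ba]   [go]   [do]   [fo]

[me.ba] — σ1 onset /m/, coda /∅/ ok; σ2 onset /b/, coda /∅/ ok → licit
[go] — σ1 onset /g/, coda /∅/ ok → licit
[do] — σ1 onset /d/, coda /∅/ ok → licit
[fo] — σ1 onset /f/, coda /∅/ ok → licit
Licit: [me.ba], [go], [do], [fo] → 4.

4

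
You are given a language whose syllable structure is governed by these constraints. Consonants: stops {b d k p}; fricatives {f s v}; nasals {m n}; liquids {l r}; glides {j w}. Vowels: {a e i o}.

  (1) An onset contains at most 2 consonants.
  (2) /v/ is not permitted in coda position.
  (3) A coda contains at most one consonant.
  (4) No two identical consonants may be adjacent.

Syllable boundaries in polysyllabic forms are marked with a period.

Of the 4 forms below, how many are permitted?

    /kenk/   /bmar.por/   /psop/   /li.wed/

/kenk/ — violates constraint 3: syllable 1 coda /nk/ has 2 consonants (> 1) → not permitted
/bmar.por/ — σ1 onset /bm/ (2C), coda /r/ ok; σ2 onset /p/, coda /r/ ok → permitted
/psop/ — σ1 onset /ps/ (2C), coda /p/ ok → permitted
/li.wed/ — σ1 onset /l/, coda /∅/ ok; σ2 onset /w/, coda /d/ ok → permitted
Permitted: /bmar.por/, /psop/, /li.wed/ → 3.

3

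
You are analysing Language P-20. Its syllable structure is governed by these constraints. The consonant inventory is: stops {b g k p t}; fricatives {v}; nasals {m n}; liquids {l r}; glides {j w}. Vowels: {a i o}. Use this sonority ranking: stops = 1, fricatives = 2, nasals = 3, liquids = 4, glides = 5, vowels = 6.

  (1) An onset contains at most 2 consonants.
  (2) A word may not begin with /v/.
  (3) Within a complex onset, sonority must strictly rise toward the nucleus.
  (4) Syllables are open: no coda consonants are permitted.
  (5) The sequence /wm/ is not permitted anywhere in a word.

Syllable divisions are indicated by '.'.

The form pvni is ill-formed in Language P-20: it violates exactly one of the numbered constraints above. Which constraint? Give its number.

1

pvni: syllable 1 onset /pvn/ has 3 consonants (> 2).
This is a violation of constraint 1: "An onset contains at most 2 consonants."
The remaining constraints (2, 3, 4, 5) are satisfied.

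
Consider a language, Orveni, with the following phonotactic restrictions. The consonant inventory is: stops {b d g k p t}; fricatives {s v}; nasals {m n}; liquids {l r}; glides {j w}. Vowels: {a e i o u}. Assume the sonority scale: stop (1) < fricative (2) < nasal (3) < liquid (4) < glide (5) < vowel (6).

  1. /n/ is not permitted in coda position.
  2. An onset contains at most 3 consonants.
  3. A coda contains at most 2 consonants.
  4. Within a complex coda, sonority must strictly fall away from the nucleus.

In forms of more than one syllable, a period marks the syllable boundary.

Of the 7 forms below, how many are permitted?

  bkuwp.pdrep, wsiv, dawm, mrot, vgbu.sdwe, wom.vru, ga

7

bkuwp.pdrep — σ1 onset /bk/ (2C), coda /wp/ (5→1 falls) ok; σ2 onset /pdr/ (3C), coda /p/ ok → permitted
wsiv — σ1 onset /ws/ (2C), coda /v/ ok → permitted
dawm — σ1 onset /d/, coda /wm/ (5→3 falls) ok → permitted
mrot — σ1 onset /mr/ (2C), coda /t/ ok → permitted
vgbu.sdwe — σ1 onset /vgb/ (3C), coda /∅/ ok; σ2 onset /sdw/ (3C), coda /∅/ ok → permitted
wom.vru — σ1 onset /w/, coda /m/ ok; σ2 onset /vr/ (2C), coda /∅/ ok → permitted
ga — σ1 onset /g/, coda /∅/ ok → permitted
Permitted: bkuwp.pdrep, wsiv, dawm, mrot, vgbu.sdwe, wom.vru, ga → 7.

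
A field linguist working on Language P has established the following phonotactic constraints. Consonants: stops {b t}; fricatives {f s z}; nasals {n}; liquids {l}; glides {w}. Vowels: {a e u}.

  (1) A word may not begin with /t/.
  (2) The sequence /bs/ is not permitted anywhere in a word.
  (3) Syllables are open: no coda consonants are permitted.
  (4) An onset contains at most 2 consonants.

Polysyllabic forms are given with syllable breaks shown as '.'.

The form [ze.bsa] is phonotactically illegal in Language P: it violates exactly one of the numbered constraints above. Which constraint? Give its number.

2

[ze.bsa]: contains banned sequence /bs/.
This is a violation of constraint 2: "The sequence /bs/ is not permitted anywhere in a word."
The remaining constraints (1, 3, 4) are satisfied.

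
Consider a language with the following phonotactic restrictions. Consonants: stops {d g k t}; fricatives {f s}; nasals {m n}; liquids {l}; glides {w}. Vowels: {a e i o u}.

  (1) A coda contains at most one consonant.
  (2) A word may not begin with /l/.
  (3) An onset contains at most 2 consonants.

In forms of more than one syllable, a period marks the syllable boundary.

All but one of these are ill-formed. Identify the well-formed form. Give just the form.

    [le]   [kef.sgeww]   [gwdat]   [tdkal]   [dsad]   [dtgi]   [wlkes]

[dsad]

[le] — violates constraint 2: word begins with /l/ → ill-formed
[kef.sgeww] — violates constraint 1: syllable 2 coda /ww/ has 2 consonants (> 1) → ill-formed
[gwdat] — violates constraint 3: syllable 1 onset /gwd/ has 3 consonants (> 2) → ill-formed
[tdkal] — violates constraint 3: syllable 1 onset /tdk/ has 3 consonants (> 2) → ill-formed
[dsad] — σ1 onset /ds/ (2C), coda /d/ ok → well-formed
[dtgi] — violates constraint 3: syllable 1 onset /dtg/ has 3 consonants (> 2) → ill-formed
[wlkes] — violates constraint 3: syllable 1 onset /wlk/ has 3 consonants (> 2) → ill-formed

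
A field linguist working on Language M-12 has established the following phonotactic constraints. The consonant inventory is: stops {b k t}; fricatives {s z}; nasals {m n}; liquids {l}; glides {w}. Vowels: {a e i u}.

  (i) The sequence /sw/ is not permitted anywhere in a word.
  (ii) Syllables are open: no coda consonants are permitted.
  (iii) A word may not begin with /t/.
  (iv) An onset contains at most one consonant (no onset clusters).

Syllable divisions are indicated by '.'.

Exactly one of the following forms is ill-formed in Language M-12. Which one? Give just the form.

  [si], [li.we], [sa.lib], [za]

[sa.lib]

[si] — σ1 onset /s/, coda /∅/ ok → well-formed
[li.we] — σ1 onset /l/, coda /∅/ ok; σ2 onset /w/, coda /∅/ ok → well-formed
[sa.lib] — violates constraint (ii): syllable 2 coda /b/ has 1 consonant (> 0) → ill-formed
[za] — σ1 onset /z/, coda /∅/ ok → well-formed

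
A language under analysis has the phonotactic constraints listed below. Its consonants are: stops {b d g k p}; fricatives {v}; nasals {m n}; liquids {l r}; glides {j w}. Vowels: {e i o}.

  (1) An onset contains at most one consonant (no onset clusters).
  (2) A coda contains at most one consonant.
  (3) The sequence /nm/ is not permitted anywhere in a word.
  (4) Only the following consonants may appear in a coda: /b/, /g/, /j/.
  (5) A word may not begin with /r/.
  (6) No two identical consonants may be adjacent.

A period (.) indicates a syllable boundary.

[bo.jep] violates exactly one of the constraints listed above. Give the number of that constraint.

4

[bo.jep]: syllable 2 coda contains /p/, which is not a licensed coda consonant.
This is a violation of constraint 4: "Only the following consonants may appear in a coda: /b/, /g/, /j/."
The remaining constraints (1, 2, 3, 5, 6) are satisfied.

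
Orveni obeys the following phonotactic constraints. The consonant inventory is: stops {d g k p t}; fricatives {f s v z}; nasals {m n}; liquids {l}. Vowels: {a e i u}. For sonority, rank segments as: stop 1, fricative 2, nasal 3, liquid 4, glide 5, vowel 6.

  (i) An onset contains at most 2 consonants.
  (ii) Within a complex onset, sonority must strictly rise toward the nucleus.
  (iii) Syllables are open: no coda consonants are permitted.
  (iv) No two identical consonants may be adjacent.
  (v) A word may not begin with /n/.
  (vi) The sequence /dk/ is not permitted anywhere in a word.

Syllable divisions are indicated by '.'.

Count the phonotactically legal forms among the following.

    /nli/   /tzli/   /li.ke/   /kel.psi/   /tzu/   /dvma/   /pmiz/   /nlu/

2

/nli/ — violates constraint (v): word begins with /n/ → phonotactically illegal
/tzli/ — violates constraint (i): syllable 1 onset /tzl/ has 3 consonants (> 2) → phonotactically illegal
/li.ke/ — σ1 onset /l/, coda /∅/ ok; σ2 onset /k/, coda /∅/ ok → phonotactically legal
/kel.psi/ — violates constraint (iii): syllable 1 coda /l/ has 1 consonant (> 0) → phonotactically illegal
/tzu/ — σ1 onset /tz/ (1→2 rises), coda /∅/ ok → phonotactically legal
/dvma/ — violates constraint (i): syllable 1 onset /dvm/ has 3 consonants (> 2) → phonotactically illegal
/pmiz/ — violates constraint (iii): syllable 1 coda /z/ has 1 consonant (> 0) → phonotactically illegal
/nlu/ — violates constraint (v): word begins with /n/ → phonotactically illegal
Phonotactically legal: /li.ke/, /tzu/ → 2.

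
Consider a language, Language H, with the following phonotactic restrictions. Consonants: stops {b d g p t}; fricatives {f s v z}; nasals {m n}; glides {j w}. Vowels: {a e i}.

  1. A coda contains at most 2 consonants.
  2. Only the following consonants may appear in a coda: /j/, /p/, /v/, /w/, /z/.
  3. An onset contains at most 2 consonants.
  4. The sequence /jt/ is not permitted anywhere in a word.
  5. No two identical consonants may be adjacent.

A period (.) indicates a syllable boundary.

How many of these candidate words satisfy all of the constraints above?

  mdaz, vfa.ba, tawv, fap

mdaz — σ1 onset /md/ (2C), coda /z/ ok → licit
vfa.ba — σ1 onset /vf/ (2C), coda /∅/ ok; σ2 onset /b/, coda /∅/ ok → licit
tawv — σ1 onset /t/, coda /wv/ (2C) ok → licit
fap — σ1 onset /f/, coda /p/ ok → licit
Licit: mdaz, vfa.ba, tawv, fap → 4.

4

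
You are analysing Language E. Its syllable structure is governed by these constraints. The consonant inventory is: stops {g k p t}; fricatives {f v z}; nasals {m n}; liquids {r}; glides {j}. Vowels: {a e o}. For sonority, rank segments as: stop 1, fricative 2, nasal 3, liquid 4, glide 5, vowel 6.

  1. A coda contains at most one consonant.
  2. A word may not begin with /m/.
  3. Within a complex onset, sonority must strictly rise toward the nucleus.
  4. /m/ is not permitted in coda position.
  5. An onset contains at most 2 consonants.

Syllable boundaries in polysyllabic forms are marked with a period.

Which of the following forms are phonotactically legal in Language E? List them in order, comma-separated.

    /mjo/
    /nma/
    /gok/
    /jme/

/mjo/ — violates constraint 2: word begins with /m/ → phonotactically illegal
/nma/ — violates constraint 3: syllable 1 onset /nm/: /n/ (nasal, 3) → /m/ (nasal, 3) does not rise → phonotactically illegal
/gok/ — σ1 onset /g/, coda /k/ ok → phonotactically legal
/jme/ — violates constraint 3: syllable 1 onset /jm/: /j/ (glide, 5) → /m/ (nasal, 3) does not rise → phonotactically illegal

/gok/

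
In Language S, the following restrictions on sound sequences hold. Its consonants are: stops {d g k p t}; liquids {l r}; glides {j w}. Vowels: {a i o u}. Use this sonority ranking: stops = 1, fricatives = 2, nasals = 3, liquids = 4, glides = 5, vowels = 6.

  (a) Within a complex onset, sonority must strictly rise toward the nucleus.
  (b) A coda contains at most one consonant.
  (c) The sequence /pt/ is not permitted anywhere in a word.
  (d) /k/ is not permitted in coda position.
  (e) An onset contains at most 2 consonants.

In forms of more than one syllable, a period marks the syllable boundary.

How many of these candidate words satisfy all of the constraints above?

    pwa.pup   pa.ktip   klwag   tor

pwa.pup — σ1 onset /pw/ (1→5 rises), coda /∅/ ok; σ2 onset /p/, coda /p/ ok → licit
pa.ktip — violates constraint (a): syllable 2 onset /kt/: /k/ (stop, 1) → /t/ (stop, 1) does not rise → illicit
klwag — violates constraint (e): syllable 1 onset /klw/ has 3 consonants (> 2) → illicit
tor — σ1 onset /t/, coda /r/ ok → licit
Licit: pwa.pup, tor → 2.

2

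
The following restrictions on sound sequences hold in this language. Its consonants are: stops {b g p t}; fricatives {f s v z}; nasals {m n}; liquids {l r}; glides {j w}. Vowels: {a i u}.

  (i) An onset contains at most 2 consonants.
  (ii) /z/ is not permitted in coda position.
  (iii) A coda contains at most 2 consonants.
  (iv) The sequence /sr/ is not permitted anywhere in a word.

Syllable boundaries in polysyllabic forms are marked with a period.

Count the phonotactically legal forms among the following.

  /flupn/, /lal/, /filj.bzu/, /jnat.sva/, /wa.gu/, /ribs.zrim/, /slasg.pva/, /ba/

/flupn/ — σ1 onset /fl/ (2C), coda /pn/ (2C) ok → phonotactically legal
/lal/ — σ1 onset /l/, coda /l/ ok → phonotactically legal
/filj.bzu/ — σ1 onset /f/, coda /lj/ (2C) ok; σ2 onset /bz/ (2C), coda /∅/ ok → phonotactically legal
/jnat.sva/ — σ1 onset /jn/ (2C), coda /t/ ok; σ2 onset /sv/ (2C), coda /∅/ ok → phonotactically legal
/wa.gu/ — σ1 onset /w/, coda /∅/ ok; σ2 onset /g/, coda /∅/ ok → phonotactically legal
/ribs.zrim/ — σ1 onset /r/, coda /bs/ (2C) ok; σ2 onset /zr/ (2C), coda /m/ ok → phonotactically legal
/slasg.pva/ — σ1 onset /sl/ (2C), coda /sg/ (2C) ok; σ2 onset /pv/ (2C), coda /∅/ ok → phonotactically legal
/ba/ — σ1 onset /b/, coda /∅/ ok → phonotactically legal
Phonotactically legal: /flupn/, /lal/, /filj.bzu/, /jnat.sva/, /wa.gu/, /ribs.zrim/, /slasg.pva/, /ba/ → 8.

8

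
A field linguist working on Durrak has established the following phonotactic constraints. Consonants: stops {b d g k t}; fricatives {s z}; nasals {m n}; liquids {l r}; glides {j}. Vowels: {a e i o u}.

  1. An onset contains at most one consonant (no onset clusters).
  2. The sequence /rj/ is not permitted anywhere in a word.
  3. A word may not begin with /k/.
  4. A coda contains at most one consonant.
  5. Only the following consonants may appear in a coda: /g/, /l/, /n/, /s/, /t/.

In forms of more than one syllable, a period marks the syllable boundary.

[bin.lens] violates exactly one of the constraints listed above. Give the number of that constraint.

[bin.lens]: syllable 2 coda /ns/ has 2 consonants (> 1).
This is a violation of constraint 4: "A coda contains at most one consonant."
The remaining constraints (1, 2, 3, 5) are satisfied.

4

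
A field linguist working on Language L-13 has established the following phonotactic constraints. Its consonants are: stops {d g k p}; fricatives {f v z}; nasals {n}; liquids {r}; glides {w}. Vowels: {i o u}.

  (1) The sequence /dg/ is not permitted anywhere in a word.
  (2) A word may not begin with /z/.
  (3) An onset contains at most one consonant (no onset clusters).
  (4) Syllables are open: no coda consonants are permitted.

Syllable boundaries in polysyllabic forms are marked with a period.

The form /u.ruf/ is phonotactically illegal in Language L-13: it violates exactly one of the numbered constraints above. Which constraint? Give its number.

/u.ruf/: syllable 2 coda /f/ has 1 consonant (> 0).
This is a violation of constraint 4: "Syllables are open: no coda consonants are permitted."
The remaining constraints (1, 2, 3) are satisfied.

4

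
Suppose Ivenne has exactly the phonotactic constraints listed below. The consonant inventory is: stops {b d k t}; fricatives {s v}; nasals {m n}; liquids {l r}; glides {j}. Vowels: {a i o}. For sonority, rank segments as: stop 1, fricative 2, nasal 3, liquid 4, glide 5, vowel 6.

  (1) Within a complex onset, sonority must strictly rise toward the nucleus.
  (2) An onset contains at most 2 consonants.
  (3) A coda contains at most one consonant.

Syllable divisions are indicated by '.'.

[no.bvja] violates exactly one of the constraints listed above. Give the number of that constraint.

2

[no.bvja]: syllable 2 onset /bvj/ has 3 consonants (> 2).
This is a violation of constraint 2: "An onset contains at most 2 consonants."
The remaining constraints (1, 3) are satisfied.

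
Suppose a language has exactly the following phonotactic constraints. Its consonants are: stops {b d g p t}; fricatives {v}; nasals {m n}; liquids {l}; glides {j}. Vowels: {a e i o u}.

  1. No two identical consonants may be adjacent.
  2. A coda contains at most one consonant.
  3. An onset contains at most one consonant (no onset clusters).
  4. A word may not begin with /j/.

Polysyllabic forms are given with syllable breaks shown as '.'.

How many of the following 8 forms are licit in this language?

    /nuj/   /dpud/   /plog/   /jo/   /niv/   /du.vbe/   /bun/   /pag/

4

/nuj/ — σ1 onset /n/, coda /j/ ok → licit
/dpud/ — violates constraint 3: syllable 1 onset /dp/ has 2 consonants (> 1) → illicit
/plog/ — violates constraint 3: syllable 1 onset /pl/ has 2 consonants (> 1) → illicit
/jo/ — violates constraint 4: word begins with /j/ → illicit
/niv/ — σ1 onset /n/, coda /v/ ok → licit
/du.vbe/ — violates constraint 3: syllable 2 onset /vb/ has 2 consonants (> 1) → illicit
/bun/ — σ1 onset /b/, coda /n/ ok → licit
/pag/ — σ1 onset /p/, coda /g/ ok → licit
Licit: /nuj/, /niv/, /bun/, /pag/ → 4.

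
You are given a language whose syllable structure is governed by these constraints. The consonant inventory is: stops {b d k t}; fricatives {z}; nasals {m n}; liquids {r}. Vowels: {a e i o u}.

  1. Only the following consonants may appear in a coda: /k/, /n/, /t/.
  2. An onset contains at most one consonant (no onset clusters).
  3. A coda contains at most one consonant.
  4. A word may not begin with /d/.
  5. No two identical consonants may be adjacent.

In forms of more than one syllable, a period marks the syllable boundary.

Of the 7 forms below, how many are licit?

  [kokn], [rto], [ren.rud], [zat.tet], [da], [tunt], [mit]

[kokn] — violates constraint 3: syllable 1 coda /kn/ has 2 consonants (> 1) → illicit
[rto] — violates constraint 2: syllable 1 onset /rt/ has 2 consonants (> 1) → illicit
[ren.rud] — violates constraint 1: syllable 2 coda contains /d/, which is not a licensed coda consonant → illicit
[zat.tet] — violates constraint 5: adjacent identical consonants /tt/ → illicit
[da] — violates constraint 4: word begins with /d/ → illicit
[tunt] — violates constraint 3: syllable 1 coda /nt/ has 2 consonants (> 1) → illicit
[mit] — σ1 onset /m/, coda /t/ ok → licit
Licit: [mit] → 1.

1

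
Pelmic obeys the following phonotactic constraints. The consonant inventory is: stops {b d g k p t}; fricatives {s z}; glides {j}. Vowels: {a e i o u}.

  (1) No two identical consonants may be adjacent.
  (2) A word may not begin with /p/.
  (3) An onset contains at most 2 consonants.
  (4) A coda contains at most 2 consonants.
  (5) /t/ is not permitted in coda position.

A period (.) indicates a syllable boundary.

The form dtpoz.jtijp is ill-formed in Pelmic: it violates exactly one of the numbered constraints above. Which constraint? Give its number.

3

dtpoz.jtijp: syllable 1 onset /dtp/ has 3 consonants (> 2).
This is a violation of constraint 3: "An onset contains at most 2 consonants."
The remaining constraints (1, 2, 4, 5) are satisfied.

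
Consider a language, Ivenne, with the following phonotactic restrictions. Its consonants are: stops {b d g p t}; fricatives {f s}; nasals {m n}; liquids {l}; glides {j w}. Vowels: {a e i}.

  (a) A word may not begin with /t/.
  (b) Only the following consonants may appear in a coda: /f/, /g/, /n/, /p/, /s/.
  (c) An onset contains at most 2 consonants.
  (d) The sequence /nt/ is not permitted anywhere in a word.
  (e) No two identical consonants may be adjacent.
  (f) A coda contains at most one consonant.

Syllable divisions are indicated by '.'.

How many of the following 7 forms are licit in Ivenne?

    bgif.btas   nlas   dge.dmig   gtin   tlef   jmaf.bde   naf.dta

6

bgif.btas — σ1 onset /bg/ (2C), coda /f/ ok; σ2 onset /bt/ (2C), coda /s/ ok → licit
nlas — σ1 onset /nl/ (2C), coda /s/ ok → licit
dge.dmig — σ1 onset /dg/ (2C), coda /∅/ ok; σ2 onset /dm/ (2C), coda /g/ ok → licit
gtin — σ1 onset /gt/ (2C), coda /n/ ok → licit
tlef — violates constraint (a): word begins with /t/ → illicit
jmaf.bde — σ1 onset /jm/ (2C), coda /f/ ok; σ2 onset /bd/ (2C), coda /∅/ ok → licit
naf.dta — σ1 onset /n/, coda /f/ ok; σ2 onset /dt/ (2C), coda /∅/ ok → licit
Licit: bgif.btas, nlas, dge.dmig, gtin, jmaf.bde, naf.dta → 6.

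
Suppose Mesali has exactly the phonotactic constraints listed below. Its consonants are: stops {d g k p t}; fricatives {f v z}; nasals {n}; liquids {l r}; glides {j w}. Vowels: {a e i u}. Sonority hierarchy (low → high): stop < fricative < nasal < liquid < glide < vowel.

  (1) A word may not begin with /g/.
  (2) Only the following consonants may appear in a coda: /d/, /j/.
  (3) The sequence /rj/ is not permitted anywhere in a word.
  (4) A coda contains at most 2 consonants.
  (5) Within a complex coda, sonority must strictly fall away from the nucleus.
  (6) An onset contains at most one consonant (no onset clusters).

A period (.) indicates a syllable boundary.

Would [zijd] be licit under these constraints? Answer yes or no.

[zijd] — σ1 onset /z/, coda /jd/ (5→1 falls) ok → licit

yes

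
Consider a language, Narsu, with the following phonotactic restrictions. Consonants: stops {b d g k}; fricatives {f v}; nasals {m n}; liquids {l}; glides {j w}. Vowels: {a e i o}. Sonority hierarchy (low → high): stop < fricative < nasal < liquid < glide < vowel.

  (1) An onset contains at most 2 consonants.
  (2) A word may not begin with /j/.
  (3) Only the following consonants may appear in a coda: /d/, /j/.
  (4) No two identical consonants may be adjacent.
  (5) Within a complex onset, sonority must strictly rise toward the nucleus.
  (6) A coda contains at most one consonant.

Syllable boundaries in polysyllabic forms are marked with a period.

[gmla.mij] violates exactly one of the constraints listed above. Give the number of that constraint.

1

[gmla.mij]: syllable 1 onset /gml/ has 3 consonants (> 2).
This is a violation of constraint 1: "An onset contains at most 2 consonants."
The remaining constraints (2, 3, 4, 5, 6) are satisfied.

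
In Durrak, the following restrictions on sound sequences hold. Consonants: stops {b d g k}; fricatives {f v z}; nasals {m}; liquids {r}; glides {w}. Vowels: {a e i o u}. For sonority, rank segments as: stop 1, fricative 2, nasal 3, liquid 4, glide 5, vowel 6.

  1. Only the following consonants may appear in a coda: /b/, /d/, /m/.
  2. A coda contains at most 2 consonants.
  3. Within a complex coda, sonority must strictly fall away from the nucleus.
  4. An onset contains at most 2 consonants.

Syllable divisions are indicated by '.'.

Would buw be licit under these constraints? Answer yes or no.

no

buw — violates constraint 1: syllable 1 coda contains /w/, which is not a licensed coda consonant → illicit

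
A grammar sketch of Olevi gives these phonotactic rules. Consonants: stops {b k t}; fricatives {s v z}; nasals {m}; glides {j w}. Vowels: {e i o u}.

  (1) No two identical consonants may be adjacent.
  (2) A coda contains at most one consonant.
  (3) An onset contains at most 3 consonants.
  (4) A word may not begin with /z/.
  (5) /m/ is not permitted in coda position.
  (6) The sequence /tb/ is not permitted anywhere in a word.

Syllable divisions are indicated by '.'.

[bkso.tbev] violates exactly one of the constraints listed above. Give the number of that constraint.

6

[bkso.tbev]: contains banned sequence /tb/.
This is a violation of constraint 6: "The sequence /tb/ is not permitted anywhere in a word."
The remaining constraints (1, 2, 3, 4, 5) are satisfied.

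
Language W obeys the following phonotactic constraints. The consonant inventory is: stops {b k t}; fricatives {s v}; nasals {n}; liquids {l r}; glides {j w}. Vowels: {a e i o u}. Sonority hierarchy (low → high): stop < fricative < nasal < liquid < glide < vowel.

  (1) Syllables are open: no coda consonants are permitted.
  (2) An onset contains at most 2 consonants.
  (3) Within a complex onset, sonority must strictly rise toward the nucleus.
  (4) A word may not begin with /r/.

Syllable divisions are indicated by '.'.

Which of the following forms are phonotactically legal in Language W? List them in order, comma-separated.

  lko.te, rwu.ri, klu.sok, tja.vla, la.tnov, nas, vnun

lko.te — violates constraint 3: syllable 1 onset /lk/: /l/ (liquid, 4) → /k/ (stop, 1) does not rise → phonotactically illegal
rwu.ri — violates constraint 4: word begins with /r/ → phonotactically illegal
klu.sok — violates constraint 1: syllable 2 coda /k/ has 1 consonant (> 0) → phonotactically illegal
tja.vla — σ1 onset /tj/ (1→5 rises), coda /∅/ ok; σ2 onset /vl/ (2→4 rises), coda /∅/ ok → phonotactically legal
la.tnov — violates constraint 1: syllable 2 coda /v/ has 1 consonant (> 0) → phonotactically illegal
nas — violates constraint 1: syllable 1 coda /s/ has 1 consonant (> 0) → phonotactically illegal
vnun — violates constraint 1: syllable 1 coda /n/ has 1 consonant (> 0) → phonotactically illegal

tja.vla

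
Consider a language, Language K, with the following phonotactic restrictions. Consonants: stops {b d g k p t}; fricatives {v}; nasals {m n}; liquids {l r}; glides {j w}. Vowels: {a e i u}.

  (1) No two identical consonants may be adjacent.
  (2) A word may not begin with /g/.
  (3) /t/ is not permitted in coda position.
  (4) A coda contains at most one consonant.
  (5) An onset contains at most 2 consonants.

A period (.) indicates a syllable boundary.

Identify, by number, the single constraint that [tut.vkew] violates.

[tut.vkew]: syllable 1 coda contains /t/.
This is a violation of constraint 3: "/t/ is not permitted in coda position."
The remaining constraints (1, 2, 4, 5) are satisfied.

3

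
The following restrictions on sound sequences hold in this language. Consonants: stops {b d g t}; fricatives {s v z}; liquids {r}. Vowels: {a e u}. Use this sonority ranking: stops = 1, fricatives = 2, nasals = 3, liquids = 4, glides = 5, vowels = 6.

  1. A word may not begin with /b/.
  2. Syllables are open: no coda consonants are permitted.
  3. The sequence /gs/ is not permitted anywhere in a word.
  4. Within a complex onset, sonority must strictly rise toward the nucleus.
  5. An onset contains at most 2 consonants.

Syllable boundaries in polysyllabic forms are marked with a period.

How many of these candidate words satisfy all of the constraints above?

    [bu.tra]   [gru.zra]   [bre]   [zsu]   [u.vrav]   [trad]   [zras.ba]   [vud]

1

[bu.tra] — violates constraint 1: word begins with /b/ → phonotactically illegal
[gru.zra] — σ1 onset /gr/ (1→4 rises), coda /∅/ ok; σ2 onset /zr/ (2→4 rises), coda /∅/ ok → phonotactically legal
[bre] — violates constraint 1: word begins with /b/ → phonotactically illegal
[zsu] — violates constraint 4: syllable 1 onset /zs/: /z/ (fricative, 2) → /s/ (fricative, 2) does not rise → phonotactically illegal
[u.vrav] — violates constraint 2: syllable 2 coda /v/ has 1 consonant (> 0) → phonotactically illegal
[trad] — violates constraint 2: syllable 1 coda /d/ has 1 consonant (> 0) → phonotactically illegal
[zras.ba] — violates constraint 2: syllable 1 coda /s/ has 1 consonant (> 0) → phonotactically illegal
[vud] — violates constraint 2: syllable 1 coda /d/ has 1 consonant (> 0) → phonotactically illegal
Phonotactically legal: [gru.zra] → 1.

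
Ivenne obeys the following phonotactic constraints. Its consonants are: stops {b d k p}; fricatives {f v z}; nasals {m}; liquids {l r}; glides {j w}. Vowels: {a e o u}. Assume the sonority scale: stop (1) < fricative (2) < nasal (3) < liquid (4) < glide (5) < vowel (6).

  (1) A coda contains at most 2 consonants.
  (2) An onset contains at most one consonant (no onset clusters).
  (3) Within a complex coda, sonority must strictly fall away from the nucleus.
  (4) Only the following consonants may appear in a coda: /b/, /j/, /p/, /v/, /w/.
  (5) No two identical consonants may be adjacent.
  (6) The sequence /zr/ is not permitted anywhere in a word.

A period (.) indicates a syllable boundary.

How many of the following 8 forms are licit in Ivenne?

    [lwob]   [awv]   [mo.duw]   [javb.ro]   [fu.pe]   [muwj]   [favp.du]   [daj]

[lwob] — violates constraint 2: syllable 1 onset /lw/ has 2 consonants (> 1) → illicit
[awv] — σ1 onset /∅/, coda /wv/ (5→2 falls) ok → licit
[mo.duw] — σ1 onset /m/, coda /∅/ ok; σ2 onset /d/, coda /w/ ok → licit
[javb.ro] — σ1 onset /j/, coda /vb/ (2→1 falls) ok; σ2 onset /r/, coda /∅/ ok → licit
[fu.pe] — σ1 onset /f/, coda /∅/ ok; σ2 onset /p/, coda /∅/ ok → licit
[muwj] — violates constraint 3: syllable 1 coda /wj/: /w/ (glide, 5) → /j/ (glide, 5) does not fall → illicit
[favp.du] — σ1 onset /f/, coda /vp/ (2→1 falls) ok; σ2 onset /d/, coda /∅/ ok → licit
[daj] — σ1 onset /d/, coda /j/ ok → licit
Licit: [awv], [mo.duw], [javb.ro], [fu.pe], [favp.du], [daj] → 6.

6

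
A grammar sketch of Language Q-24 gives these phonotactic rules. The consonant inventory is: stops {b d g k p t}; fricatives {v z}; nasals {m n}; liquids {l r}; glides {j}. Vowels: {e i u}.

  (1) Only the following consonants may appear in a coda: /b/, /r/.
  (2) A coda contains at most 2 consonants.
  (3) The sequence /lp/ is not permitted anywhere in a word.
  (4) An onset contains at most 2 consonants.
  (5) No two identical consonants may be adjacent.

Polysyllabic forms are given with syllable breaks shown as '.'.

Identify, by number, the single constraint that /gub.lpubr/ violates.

3

/gub.lpubr/: contains banned sequence /lp/.
This is a violation of constraint 3: "The sequence /lp/ is not permitted anywhere in a word."
The remaining constraints (1, 2, 4, 5) are satisfied.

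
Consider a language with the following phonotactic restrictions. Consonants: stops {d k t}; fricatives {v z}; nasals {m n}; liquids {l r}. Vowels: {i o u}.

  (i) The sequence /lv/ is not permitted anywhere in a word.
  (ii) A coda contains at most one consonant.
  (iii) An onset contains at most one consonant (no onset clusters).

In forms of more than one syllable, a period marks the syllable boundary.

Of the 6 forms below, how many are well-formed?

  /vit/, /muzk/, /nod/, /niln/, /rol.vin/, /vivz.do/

/vit/ — σ1 onset /v/, coda /t/ ok → well-formed
/muzk/ — violates constraint (ii): syllable 1 coda /zk/ has 2 consonants (> 1) → ill-formed
/nod/ — σ1 onset /n/, coda /d/ ok → well-formed
/niln/ — violates constraint (ii): syllable 1 coda /ln/ has 2 consonants (> 1) → ill-formed
/rol.vin/ — violates constraint (i): contains banned sequence /lv/ → ill-formed
/vivz.do/ — violates constraint (ii): syllable 1 coda /vz/ has 2 consonants (> 1) → ill-formed
Well-formed: /vit/, /nod/ → 2.

2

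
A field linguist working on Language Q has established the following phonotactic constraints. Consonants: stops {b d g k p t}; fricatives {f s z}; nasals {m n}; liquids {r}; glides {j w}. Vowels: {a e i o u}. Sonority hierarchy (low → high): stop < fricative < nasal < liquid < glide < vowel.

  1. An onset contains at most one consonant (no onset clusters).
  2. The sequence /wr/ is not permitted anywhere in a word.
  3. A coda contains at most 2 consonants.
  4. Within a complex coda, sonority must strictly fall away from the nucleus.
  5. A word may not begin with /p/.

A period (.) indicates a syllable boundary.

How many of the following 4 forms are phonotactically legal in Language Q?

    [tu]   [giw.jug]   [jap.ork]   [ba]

4

[tu] — σ1 onset /t/, coda /∅/ ok → phonotactically legal
[giw.jug] — σ1 onset /g/, coda /w/ ok; σ2 onset /j/, coda /g/ ok → phonotactically legal
[jap.ork] — σ1 onset /j/, coda /p/ ok; σ2 onset /∅/, coda /rk/ (4→1 falls) ok → phonotactically legal
[ba] — σ1 onset /b/, coda /∅/ ok → phonotactically legal
Phonotactically legal: [tu], [giw.jug], [jap.ork], [ba] → 4.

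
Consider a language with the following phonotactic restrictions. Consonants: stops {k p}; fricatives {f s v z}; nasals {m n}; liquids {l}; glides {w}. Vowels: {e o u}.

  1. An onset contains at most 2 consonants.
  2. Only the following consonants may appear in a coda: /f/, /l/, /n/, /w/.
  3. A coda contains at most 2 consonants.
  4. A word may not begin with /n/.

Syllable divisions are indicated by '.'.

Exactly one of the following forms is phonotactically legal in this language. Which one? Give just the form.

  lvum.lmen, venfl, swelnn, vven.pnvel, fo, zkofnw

fo

lvum.lmen — violates constraint 2: syllable 1 coda contains /m/, which is not a licensed coda consonant → phonotactically illegal
venfl — violates constraint 3: syllable 1 coda /nfl/ has 3 consonants (> 2) → phonotactically illegal
swelnn — violates constraint 3: syllable 1 coda /lnn/ has 3 consonants (> 2) → phonotactically illegal
vven.pnvel — violates constraint 1: syllable 2 onset /pnv/ has 3 consonants (> 2) → phonotactically illegal
fo — σ1 onset /f/, coda /∅/ ok → phonotactically legal
zkofnw — violates constraint 3: syllable 1 coda /fnw/ has 3 consonants (> 2) → phonotactically illegal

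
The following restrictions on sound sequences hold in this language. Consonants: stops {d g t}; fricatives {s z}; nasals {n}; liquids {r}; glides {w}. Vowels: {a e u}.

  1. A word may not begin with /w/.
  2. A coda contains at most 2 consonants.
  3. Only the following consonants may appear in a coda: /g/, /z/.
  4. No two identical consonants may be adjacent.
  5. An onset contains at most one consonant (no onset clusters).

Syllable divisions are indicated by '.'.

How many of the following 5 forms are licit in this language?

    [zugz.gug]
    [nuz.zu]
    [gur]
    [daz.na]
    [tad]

[zugz.gug] — σ1 onset /z/, coda /gz/ (2C) ok; σ2 onset /g/, coda /g/ ok → licit
[nuz.zu] — violates constraint 4: adjacent identical consonants /zz/ → illicit
[gur] — violates constraint 3: syllable 1 coda contains /r/, which is not a licensed coda consonant → illicit
[daz.na] — σ1 onset /d/, coda /z/ ok; σ2 onset /n/, coda /∅/ ok → licit
[tad] — violates constraint 3: syllable 1 coda contains /d/, which is not a licensed coda consonant → illicit
Licit: [zugz.gug], [daz.na] → 2.

2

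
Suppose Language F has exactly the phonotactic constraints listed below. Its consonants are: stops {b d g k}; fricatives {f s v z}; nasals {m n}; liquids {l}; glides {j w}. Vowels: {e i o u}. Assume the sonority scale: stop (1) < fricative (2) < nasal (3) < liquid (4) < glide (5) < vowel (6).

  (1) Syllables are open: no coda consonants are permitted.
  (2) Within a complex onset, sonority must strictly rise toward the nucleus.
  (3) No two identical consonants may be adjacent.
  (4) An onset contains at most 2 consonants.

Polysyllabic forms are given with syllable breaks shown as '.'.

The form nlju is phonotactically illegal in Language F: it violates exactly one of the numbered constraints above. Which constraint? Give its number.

4

nlju: syllable 1 onset /nlj/ has 3 consonants (> 2).
This is a violation of constraint 4: "An onset contains at most 2 consonants."
The remaining constraints (1, 2, 3) are satisfied.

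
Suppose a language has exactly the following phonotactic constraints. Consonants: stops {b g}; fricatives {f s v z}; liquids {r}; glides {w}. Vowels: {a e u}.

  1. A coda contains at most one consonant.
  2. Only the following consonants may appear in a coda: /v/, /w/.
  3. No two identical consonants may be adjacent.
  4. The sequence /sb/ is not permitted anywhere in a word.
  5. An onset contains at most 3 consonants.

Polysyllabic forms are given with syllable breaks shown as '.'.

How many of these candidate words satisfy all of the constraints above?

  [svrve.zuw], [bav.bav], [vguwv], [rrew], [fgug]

[svrve.zuw] — violates constraint 5: syllable 1 onset /svrv/ has 4 consonants (> 3) → illicit
[bav.bav] — σ1 onset /b/, coda /v/ ok; σ2 onset /b/, coda /v/ ok → licit
[vguwv] — violates constraint 1: syllable 1 coda /wv/ has 2 consonants (> 1) → illicit
[rrew] — violates constraint 3: adjacent identical consonants /rr/ → illicit
[fgug] — violates constraint 2: syllable 1 coda contains /g/, which is not a licensed coda consonant → illicit
Licit: [bav.bav] → 1.

1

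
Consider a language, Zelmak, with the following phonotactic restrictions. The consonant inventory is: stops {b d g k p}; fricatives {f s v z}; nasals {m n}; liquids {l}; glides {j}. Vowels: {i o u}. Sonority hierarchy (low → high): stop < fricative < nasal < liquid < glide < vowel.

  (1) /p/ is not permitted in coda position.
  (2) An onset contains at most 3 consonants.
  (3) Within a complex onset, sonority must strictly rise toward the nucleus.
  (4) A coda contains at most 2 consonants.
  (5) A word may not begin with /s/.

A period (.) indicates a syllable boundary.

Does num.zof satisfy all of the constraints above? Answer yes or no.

yes

num.zof — σ1 onset /n/, coda /m/ ok; σ2 onset /z/, coda /f/ ok → well-formed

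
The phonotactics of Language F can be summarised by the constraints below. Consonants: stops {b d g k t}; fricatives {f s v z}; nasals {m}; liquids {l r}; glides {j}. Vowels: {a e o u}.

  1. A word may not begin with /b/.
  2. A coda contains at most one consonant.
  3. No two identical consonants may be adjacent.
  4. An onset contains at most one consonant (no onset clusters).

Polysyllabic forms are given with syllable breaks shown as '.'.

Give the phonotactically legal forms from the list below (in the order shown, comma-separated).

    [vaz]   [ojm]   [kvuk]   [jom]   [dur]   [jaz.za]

[vaz] — σ1 onset /v/, coda /z/ ok → phonotactically legal
[ojm] — violates constraint 2: syllable 1 coda /jm/ has 2 consonants (> 1) → phonotactically illegal
[kvuk] — violates constraint 4: syllable 1 onset /kv/ has 2 consonants (> 1) → phonotactically illegal
[jom] — σ1 onset /j/, coda /m/ ok → phonotactically legal
[dur] — σ1 onset /d/, coda /r/ ok → phonotactically legal
[jaz.za] — violates constraint 3: adjacent identical consonants /zz/ → phonotactically illegal

[vaz], [jom], [dur]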